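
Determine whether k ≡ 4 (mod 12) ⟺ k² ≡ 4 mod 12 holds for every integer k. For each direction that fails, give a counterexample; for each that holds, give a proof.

The forward direction holds; the converse fails.

(⟸) This fails: take k = 2. Then 2² = 4 ≡ 4 (mod 12), yet 2 ≡ 2 (mod 12), not 4.

(⟹) Suppose k ≡ 4 (mod 12). Write k = 12j + 4. Then (12j + 4)² = 144j² + 96j + 16 = 12(12j² + 8j + 1) + 4, so k² ≡ 4 (mod 12).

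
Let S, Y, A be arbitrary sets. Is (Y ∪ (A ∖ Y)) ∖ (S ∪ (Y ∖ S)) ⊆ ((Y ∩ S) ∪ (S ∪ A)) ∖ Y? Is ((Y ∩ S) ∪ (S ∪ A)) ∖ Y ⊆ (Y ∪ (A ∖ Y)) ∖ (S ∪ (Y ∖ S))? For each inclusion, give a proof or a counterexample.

(⊆) holds; (⊇) fails.

Reverse inclusion. This inclusion fails. Take S = {1}, Y = ∅, A = ∅; then 1 ∈ ((Y ∩ S) ∪ (S ∪ A)) ∖ Y but 1 ∉ (Y ∪ (A ∖ Y)) ∖ (S ∪ (Y ∖ S)).

Forward inclusion. Let x ∈ (Y ∪ (A ∖ Y)) ∖ (S ∪ (Y ∖ S)). Then x ∈ A and x ∉ S, Y, from which x ∈ ((Y ∩ S) ∪ (S ∪ A)) ∖ Y.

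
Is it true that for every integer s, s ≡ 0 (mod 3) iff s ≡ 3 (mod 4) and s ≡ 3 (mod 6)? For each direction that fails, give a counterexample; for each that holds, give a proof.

The forward direction fails; the converse holds.

(←) If s ≡ 3 (mod 4) and s ≡ 3 (mod 6), then by the Chinese remainder theorem s ≡ 3 (mod 12). Since 3 ≡ 0 (mod 3) and 3 ∣ 12, we get s ≡ 0 (mod 3).

(→) This fails: s = 0 gives 0 ≡ 0 (mod 3) but 0 ≡ 0 (mod 4), so the conjunction on the right does not hold.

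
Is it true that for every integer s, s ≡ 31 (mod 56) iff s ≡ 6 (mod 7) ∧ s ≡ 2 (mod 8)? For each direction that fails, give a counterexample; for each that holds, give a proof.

(⇒) fails and (⇐) fails.

[⇒] This fails: s = 31 gives 31 ≡ 31 (mod 56) but 31 ≡ 3 (mod 7), so the conjunction on the right does not hold.

[⇐] This fails: s = 34 satisfies both congruences on the right (34 ≡ 6 mod 7 and 34 ≡ 2 mod 8) yet 34 ≡ 34 (mod 56), not 31.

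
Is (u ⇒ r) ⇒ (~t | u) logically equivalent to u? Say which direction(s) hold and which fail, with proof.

Not equivalent: only (⇐) holds.

[⇐] Assume the antecedent. If r is true, the antecedent forces (r = T, u = T, t = F) or (r = T, u = T, t = T), and (u ⇒ r) ⇒ (~t | u) holds there. If r is false, the antecedent forces (r = F, u = T, t = F) or (r = F, u = T, t = T), and (u ⇒ r) ⇒ (~t | u) holds there. Either way (u ⇒ r) ⇒ (~t | u) holds.

[⇒] This fails. Under r = F, u = F, t = F, the left side is true but the right side is false.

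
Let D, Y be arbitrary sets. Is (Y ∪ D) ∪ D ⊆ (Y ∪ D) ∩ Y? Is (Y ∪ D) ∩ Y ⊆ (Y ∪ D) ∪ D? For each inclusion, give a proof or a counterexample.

Forward inclusion. This inclusion fails. Take D = {1}, Y = ∅; then 1 ∈ (Y ∪ D) ∪ D but 1 ∉ (Y ∪ D) ∩ Y.

Reverse inclusion. Let x ∈ (Y ∪ D) ∩ Y. Then either x ∈ Y and x ∉ D; or x ∈ D ∩ Y. In each case x ∈ (Y ∪ D) ∪ D, so (Y ∪ D) ∩ Y ⊆ (Y ∪ D) ∪ D.

The sets are not equal: only the reverse inclusion holds.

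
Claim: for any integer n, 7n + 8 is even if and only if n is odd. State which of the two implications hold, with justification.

(⇒) fails and (⇐) fails.

(⟹) This fails: n = 4 gives 7n + 8 = 36, which is even, but 4 is even, not odd.

(⟸) This also fails: n = 3 is odd, but 7n + 8 = 29 is odd, not even.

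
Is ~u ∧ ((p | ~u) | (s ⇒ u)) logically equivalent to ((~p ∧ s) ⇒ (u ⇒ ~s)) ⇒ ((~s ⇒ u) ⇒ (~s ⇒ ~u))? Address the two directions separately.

(⇒) holds; (⇐) fails.

Forward direction. Assume the antecedent. If u is true, the antecedent cannot hold. If u is false, the consequent reduces to true regardless of the other variables. Either way the consequent holds.

Converse. This fails. Under u = T, p = F, s = T, the left side is false but the right side is true.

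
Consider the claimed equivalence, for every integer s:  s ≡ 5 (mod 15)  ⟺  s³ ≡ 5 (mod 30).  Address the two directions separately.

(←) The residues r modulo 30 with r³ ≡ 5 (mod 30) are exactly {5}, and each is ≡ 5 (mod 15).

(→) This fails: take s = 20. Then 20 ≡ 5 (mod 15), but 20³ = 8000 ≡ 20 (mod 30), not 5.

(⇒) fails; (⇐) holds.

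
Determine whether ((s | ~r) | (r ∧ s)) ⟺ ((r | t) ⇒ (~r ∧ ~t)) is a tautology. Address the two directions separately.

Only the reverse direction holds.

(⟹) This fails. Under t = T, r = F, s = F, the left side is true but the right side is false.

(⟸) Assume the antecedent. If t is true, the antecedent cannot hold. If t is false, the antecedent forces (t = F, r = F, s = F) or (t = F, r = F, s = T), and (s | ~r) | (r ∧ s) holds there. Either way (s | ~r) | (r ∧ s) holds.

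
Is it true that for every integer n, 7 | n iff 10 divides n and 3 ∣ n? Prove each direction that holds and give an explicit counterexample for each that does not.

Neither implication holds.

Forward direction. This fails: take n = 7. Certainly 7 ∣ 7, but 10 ∤ 7.

Converse. This fails: take n = 30. Both 10 ∣ 30 and 3 ∣ 30, yet 30 is not a multiple of 7 (since 30 = 4·7 + 2), so 7 ∤ 30.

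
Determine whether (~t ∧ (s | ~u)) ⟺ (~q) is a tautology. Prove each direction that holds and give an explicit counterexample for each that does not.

Forward direction. This fails. Under q = T, t = F, u = F, s = F, the left side is true but the right side is false.

Converse. This fails. Under q = F, t = T, u = F, s = F, the left side is false but the right side is true.

Neither direction holds.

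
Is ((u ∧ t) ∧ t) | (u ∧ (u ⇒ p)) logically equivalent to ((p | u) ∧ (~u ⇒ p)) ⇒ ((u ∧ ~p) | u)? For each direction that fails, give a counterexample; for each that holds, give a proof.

(→) Assume the antecedent. If t is true, the antecedent forces (t = T, u = T, p = F) or (t = T, u = T, p = T), and the consequent holds there. If t is false, the antecedent forces (t = F, u = T, p = T), and the consequent holds there. Either way the consequent holds.

(←) This fails. Under t = F, u = F, p = F, the left side is false but the right side is true.

The forward direction holds; the converse fails.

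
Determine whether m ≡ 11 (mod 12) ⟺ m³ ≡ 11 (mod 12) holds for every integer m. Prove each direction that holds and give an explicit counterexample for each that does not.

The biconditional holds.

(→) Suppose m ≡ 11 (mod 12). Write m = 12j + 11. Then (12j + 11)³ = 1728j³ + 4752j² + 4356j + 1331 = 12(144j³ + 396j² + 363j + 110) + 11, so m³ ≡ 11 (mod 12).

(←) Conversely, suppose m³ ≡ 11 (mod 12). The only residue r in {0, …, 11} with r³ ≡ 11 (mod 12) is r = 11, so m ≡ 11 (mod 12).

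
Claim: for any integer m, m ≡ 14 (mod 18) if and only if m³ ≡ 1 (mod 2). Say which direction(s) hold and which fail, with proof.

[⇒] This fails: take m = 14. Then 14 ≡ 14 (mod 18), but 14³ = 2744 ≡ 0 (mod 2), not 1.

[⇐] This fails: take m = 1. Then 1³ = 1 ≡ 1 (mod 2), yet 1 ≡ 1 (mod 18), not 14.

Both directions fail.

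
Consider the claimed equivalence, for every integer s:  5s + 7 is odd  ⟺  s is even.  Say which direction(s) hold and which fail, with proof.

[⇒] Suppose 5s + 7 is odd. Since 5 is odd, 5s and s have the same parity, so 5s + 7 ≡ s + 7 (mod 2). As 7 is odd, 5s + 7 is odd exactly when s is even. Thus s is even.

[⇐] Conversely, suppose s is even; write s = 2j. Then 5s + 7 = 5·(2j) + 7 = 2·5j + 7, which is odd.

Equivalent; both directions hold.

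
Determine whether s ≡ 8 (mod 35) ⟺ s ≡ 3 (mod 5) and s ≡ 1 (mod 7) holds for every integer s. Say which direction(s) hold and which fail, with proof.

(→) Suppose s ≡ 8 (mod 35); write s = 35j + 8. Since 5 ∣ 35, reducing mod 5 gives s ≡ 8 ≡ 3 (mod 5); since 7 ∣ 35, reducing mod 7 gives s ≡ 8 ≡ 1 (mod 7).

(←) Conversely, if s ≡ 3 (mod 5) and s ≡ 1 (mod 7), then by the Chinese remainder theorem s ≡ 8 (mod 35). This is exactly s ≡ 8 (mod 35).

Both directions hold; the statement is true.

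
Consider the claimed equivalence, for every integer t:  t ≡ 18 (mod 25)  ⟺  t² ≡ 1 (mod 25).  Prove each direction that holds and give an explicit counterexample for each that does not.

(⟹) This fails: take t = 18. Then 18 ≡ 18 (mod 25), but 18² = 324 ≡ 24 (mod 25), not 1.

(⟸) This fails: take t = 1. Then 1² = 1 ≡ 1 (mod 25), yet 1 ≡ 1 (mod 25), not 18.

Neither direction holds.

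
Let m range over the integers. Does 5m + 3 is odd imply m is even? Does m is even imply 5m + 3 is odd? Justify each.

(⇒) Suppose 5m + 3 is odd. Since 5 is odd, 5m and m have the same parity, so 5m + 3 ≡ m + 3 (mod 2). As 3 is odd, 5m + 3 is odd exactly when m is even. Thus m is even.

(⇐) Conversely, suppose m is even; write m = 2j. Then 5m + 3 = 5·(2j) + 3 = 2·5j + 3, which is odd.

Both directions hold; the statement is true.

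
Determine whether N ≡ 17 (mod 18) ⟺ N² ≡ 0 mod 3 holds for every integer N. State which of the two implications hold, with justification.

(⇒) This fails: take N = 17. Then 17 ≡ 17 (mod 18), but 17² = 289 ≡ 1 (mod 3), not 0.

(⇐) This fails: take N = 0. Then 0² = 0 ≡ 0 (mod 3), yet 0 ≡ 0 (mod 18), not 17.

(⇒) fails and (⇐) fails.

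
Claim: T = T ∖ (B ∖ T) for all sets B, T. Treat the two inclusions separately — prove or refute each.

(⟹) Let x ∈ T. Then either x ∈ T and x ∉ B; or x ∈ B ∩ T. In each case x ∈ T ∖ (B ∖ T), so T ⊆ T ∖ (B ∖ T).

(⟸) Let x ∈ T ∖ (B ∖ T). Then either x ∈ T and x ∉ B; or x ∈ B ∩ T. In each case x ∈ T, so T ∖ (B ∖ T) ⊆ T.

The two sets are equal.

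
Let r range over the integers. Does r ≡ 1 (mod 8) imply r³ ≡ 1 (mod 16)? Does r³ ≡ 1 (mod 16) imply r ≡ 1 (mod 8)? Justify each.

Only the converse holds.

(←) The residues r modulo 16 with r³ ≡ 1 (mod 16) are exactly {1}, and each is ≡ 1 (mod 8).

(→) This fails: take r = 9. Then 9 ≡ 1 (mod 8), but 9³ = 729 ≡ 9 (mod 16), not 1.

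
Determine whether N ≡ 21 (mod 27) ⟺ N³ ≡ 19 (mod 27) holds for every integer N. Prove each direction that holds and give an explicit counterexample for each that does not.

(⇒) fails and (⇐) fails.

[⇒] This fails: take N = 21. Then 21 ≡ 21 (mod 27), but 21³ = 9261 ≡ 0 (mod 27), not 19.

[⇐] This fails: take N = 7. Then 7³ = 343 ≡ 19 (mod 27), yet 7 ≡ 7 (mod 27), not 21.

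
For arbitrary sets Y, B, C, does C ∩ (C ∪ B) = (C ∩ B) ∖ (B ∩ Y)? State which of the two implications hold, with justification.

(⟹) This inclusion fails. Take Y = ∅, B = ∅, C = {1}; then 1 ∈ C ∩ (C ∪ B) but 1 ∉ (C ∩ B) ∖ (B ∩ Y).

(⟸) Let x ∈ (C ∩ B) ∖ (B ∩ Y). Then x ∈ B ∩ C and x ∉ Y, from which x ∈ C ∩ (C ∪ B).

(⊆) fails; (⊇) holds.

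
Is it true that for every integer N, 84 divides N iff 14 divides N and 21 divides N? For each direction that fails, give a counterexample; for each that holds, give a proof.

(⇒) holds; (⇐) fails.

[⇒] If 84 ∣ N, write N = 84q. Since 84 = 6·14, N = 14·(6q), so 14 ∣ N; and since 84 = 4·21, N = 21·(4q), so 21 ∣ N.

[⇐] This fails: take N = 42. Both 14 ∣ 42 and 21 ∣ 42, yet 42 is not a multiple of 84 (since 42 = 0·84 + 42), so 84 ∤ 42.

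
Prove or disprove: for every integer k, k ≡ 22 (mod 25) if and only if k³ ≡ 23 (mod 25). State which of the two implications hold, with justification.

Both directions hold; the statement is true.

Converse. Suppose k³ ≡ 23 (mod 25). The only residue r in {0, …, 24} with r³ ≡ 23 (mod 25) is r = 22, so k ≡ 22 (mod 25).

Forward direction. Suppose k ≡ 22 (mod 25). Write k = 25j + 22. Then (25j + 22)³ = 15625j³ + 41250j² + 36300j + 10648 = 25(625j³ + 1650j² + 1452j + 425) + 23, so k³ ≡ 23 (mod 25).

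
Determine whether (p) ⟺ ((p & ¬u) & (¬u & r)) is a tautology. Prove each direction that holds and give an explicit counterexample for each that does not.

Only the converse holds.

[⇒] This fails. Under r = F, p = T, u = F, the left side is true but the right side is false.

[⇐] Assume the antecedent. If r is true, the antecedent forces (r = T, p = T, u = F), and p holds there. If r is false, the antecedent cannot hold. Either way p holds.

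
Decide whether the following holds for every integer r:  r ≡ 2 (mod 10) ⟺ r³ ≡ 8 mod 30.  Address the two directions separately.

(⇒) fails; (⇐) holds.

Forward direction. This fails: take r = 12. Then 12 ≡ 2 (mod 10), but 12³ = 1728 ≡ 18 (mod 30), not 8.

Converse. The residues r modulo 30 with r³ ≡ 8 (mod 30) are exactly {2}, and each is ≡ 2 (mod 10).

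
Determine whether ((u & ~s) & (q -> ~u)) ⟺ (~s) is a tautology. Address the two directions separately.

[⇐] This fails. Under s = F, q = F, u = F, the left side is false but the right side is true.

[⇒] Assume the antecedent. If s is true, the antecedent cannot hold. If s is false, ~s reduces to true regardless of the other variables. Either way ~s holds.

Not equivalent: only (⇒) holds.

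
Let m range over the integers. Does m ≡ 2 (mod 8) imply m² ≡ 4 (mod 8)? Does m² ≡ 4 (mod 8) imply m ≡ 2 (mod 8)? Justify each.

(⇒) holds; (⇐) fails.

Forward direction. Suppose m ≡ 2 (mod 8). Write m = 8j + 2. Then (8j + 2)² = 64j² + 32j + 4 = 8(8j² + 4j) + 4, so m² ≡ 4 (mod 8).

Converse. This fails: take m = 6. Then 6² = 36 ≡ 4 (mod 8), yet 6 ≡ 6 (mod 8), not 2.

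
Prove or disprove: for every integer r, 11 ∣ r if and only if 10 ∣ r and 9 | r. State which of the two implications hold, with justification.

Neither implication holds.

(→) This fails: take r = 11. Certainly 11 ∣ 11, but 10 ∤ 11.

(←) This fails: take r = 90. Both 10 ∣ 90 and 9 ∣ 90, yet 90 is not a multiple of 11 (since 90 = 8·11 + 2), so 11 ∤ 90.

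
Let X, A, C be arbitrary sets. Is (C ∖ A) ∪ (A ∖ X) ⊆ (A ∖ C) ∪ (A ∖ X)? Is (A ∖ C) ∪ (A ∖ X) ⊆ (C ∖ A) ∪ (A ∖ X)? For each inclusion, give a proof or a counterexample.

(⟹) This inclusion fails. Take X = ∅, A = ∅, C = {1}; then 1 ∈ (C ∖ A) ∪ (A ∖ X) but 1 ∉ (A ∖ C) ∪ (A ∖ X).

(⟸) This inclusion fails. Take X = {1}, A = {1}, C = ∅; then 1 ∈ (A ∖ C) ∪ (A ∖ X) but 1 ∉ (C ∖ A) ∪ (A ∖ X).

(⊆) fails and (⊇) fails.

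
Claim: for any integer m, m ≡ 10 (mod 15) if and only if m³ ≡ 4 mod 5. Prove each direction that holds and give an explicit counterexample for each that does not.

Forward direction. This fails: take m = 10. Then 10 ≡ 10 (mod 15), but 10³ = 1000 ≡ 0 (mod 5), not 4.

Converse. This fails: take m = 4. Then 4³ = 64 ≡ 4 (mod 5), yet 4 ≡ 4 (mod 15), not 10.

Both directions fail.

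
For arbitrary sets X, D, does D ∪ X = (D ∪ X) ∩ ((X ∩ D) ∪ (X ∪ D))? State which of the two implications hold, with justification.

(⊆) Let x ∈ D ∪ X. Then either x ∈ X and x ∉ D; or x ∈ D and x ∉ X; or x ∈ X ∩ D. In each case x ∈ (D ∪ X) ∩ ((X ∩ D) ∪ (X ∪ D)), so D ∪ X ⊆ (D ∪ X) ∩ ((X ∩ D) ∪ (X ∪ D)).

(⊇) Let x ∈ (D ∪ X) ∩ ((X ∩ D) ∪ (X ∪ D)). Then either x ∈ X and x ∉ D; or x ∈ D and x ∉ X; or x ∈ X ∩ D. In each case x ∈ D ∪ X, so (D ∪ X) ∩ ((X ∩ D) ∪ (X ∪ D)) ⊆ D ∪ X.

Both inclusions hold; the sets are equal.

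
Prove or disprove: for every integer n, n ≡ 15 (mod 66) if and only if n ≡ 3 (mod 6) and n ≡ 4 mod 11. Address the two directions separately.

Both directions hold.

(→) Suppose n ≡ 15 (mod 66); write n = 66j + 15. Since 6 ∣ 66, reducing mod 6 gives n ≡ 15 ≡ 3 (mod 6); since 11 ∣ 66, reducing mod 11 gives n ≡ 15 ≡ 4 (mod 11).

(←) Conversely, if n ≡ 3 (mod 6) and n ≡ 4 (mod 11), then by the Chinese remainder theorem n ≡ 15 (mod 66). This is exactly n ≡ 15 (mod 66).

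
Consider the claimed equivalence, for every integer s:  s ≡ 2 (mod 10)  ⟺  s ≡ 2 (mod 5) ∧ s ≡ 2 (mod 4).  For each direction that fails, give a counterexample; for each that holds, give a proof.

(⇒) This fails: s = 12 gives 12 ≡ 2 (mod 10) but 12 ≡ 0 (mod 4), so the conjunction on the right does not hold.

(⇐) Conversely, if s ≡ 2 (mod 5) and s ≡ 2 (mod 4), then by the Chinese remainder theorem s ≡ 2 (mod 20). Since 2 ≡ 2 (mod 10) and 10 ∣ 20, we get s ≡ 2 (mod 10).

Only the converse holds.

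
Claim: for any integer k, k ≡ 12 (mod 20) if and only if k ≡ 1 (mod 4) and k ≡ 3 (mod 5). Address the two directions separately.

Both directions fail.

(→) This fails: k = 12 gives 12 ≡ 12 (mod 20) but 12 ≡ 0 (mod 4), so the conjunction on the right does not hold.

(←) This fails: k = 13 satisfies both congruences on the right (13 ≡ 1 mod 4 and 13 ≡ 3 mod 5) yet 13 ≡ 13 (mod 20), not 12.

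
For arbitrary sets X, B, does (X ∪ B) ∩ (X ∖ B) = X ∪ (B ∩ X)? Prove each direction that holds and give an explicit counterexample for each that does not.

Only the forward inclusion holds.

(⊆) Let x ∈ (X ∪ B) ∩ (X ∖ B). Then x ∈ X and x ∉ B, from which x ∈ X ∪ (B ∩ X).

(⊇) This inclusion fails. Take X = {1}, B = {1}; then 1 ∈ X ∪ (B ∩ X) but 1 ∉ (X ∪ B) ∩ (X ∖ B).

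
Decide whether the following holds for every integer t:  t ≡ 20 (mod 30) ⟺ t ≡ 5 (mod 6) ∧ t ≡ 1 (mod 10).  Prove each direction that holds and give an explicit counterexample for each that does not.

Forward direction. This fails: t = 20 gives 20 ≡ 20 (mod 30) but 20 ≡ 2 (mod 6), so the conjunction on the right does not hold.

Converse. This fails: t = 11 satisfies both congruences on the right (11 ≡ 5 mod 6 and 11 ≡ 1 mod 10) yet 11 ≡ 11 (mod 30), not 20.

Neither implication holds.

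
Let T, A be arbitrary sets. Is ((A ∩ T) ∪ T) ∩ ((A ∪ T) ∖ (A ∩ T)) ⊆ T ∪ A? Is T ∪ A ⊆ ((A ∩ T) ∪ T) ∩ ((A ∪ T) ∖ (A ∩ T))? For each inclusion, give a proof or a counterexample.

(⊆) Let x ∈ ((A ∩ T) ∪ T) ∩ ((A ∪ T) ∖ (A ∩ T)). Then x ∈ T and x ∉ A, from which x ∈ T ∪ A.

(⊇) This inclusion fails. Take T = ∅, A = {1}; then 1 ∈ T ∪ A but 1 ∉ ((A ∩ T) ∪ T) ∩ ((A ∪ T) ∖ (A ∩ T)).

(⊆) holds; (⊇) fails.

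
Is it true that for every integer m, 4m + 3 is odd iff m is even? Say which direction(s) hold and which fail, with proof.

Not equivalent: only (⇐) holds.

Converse. Suppose m is even. Since 4 is even, 4m is even for every m, so 4m + 3 has the same parity as 3, which is odd. Hence 4m + 3 is odd.

Forward direction. This fails: take m = 7. Then 4m + 3 = 31, which is odd, yet m = 7 is odd, not even.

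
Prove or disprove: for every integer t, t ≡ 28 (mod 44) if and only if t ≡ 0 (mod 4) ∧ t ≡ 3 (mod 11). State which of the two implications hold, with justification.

Neither direction holds.

[⇒] This fails: t = 28 gives 28 ≡ 28 (mod 44) but 28 ≡ 6 (mod 11), so the conjunction on the right does not hold.

[⇐] This fails: t = 36 satisfies both congruences on the right (36 ≡ 0 mod 4 and 36 ≡ 3 mod 11) yet 36 ≡ 36 (mod 44), not 28.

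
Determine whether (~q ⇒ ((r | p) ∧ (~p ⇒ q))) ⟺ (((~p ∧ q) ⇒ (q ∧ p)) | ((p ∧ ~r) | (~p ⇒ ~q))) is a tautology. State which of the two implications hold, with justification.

(→) This fails. Under r = F, p = F, q = T, the left side is true but the right side is false.

(←) This fails. Under r = F, p = F, q = F, the left side is false but the right side is true.

Neither direction holds.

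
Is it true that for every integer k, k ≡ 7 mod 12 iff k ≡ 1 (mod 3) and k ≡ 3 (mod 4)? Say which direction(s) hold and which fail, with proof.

Both directions hold; the statement is true.

(⇒) Suppose k ≡ 7 (mod 12); write k = 12j + 7. Since 3 ∣ 12, reducing mod 3 gives k ≡ 7 ≡ 1 (mod 3); since 4 ∣ 12, reducing mod 4 gives k ≡ 7 ≡ 3 (mod 4).

(⇐) Conversely, if k ≡ 1 (mod 3) and k ≡ 3 (mod 4), then by the Chinese remainder theorem k ≡ 7 (mod 12). This is exactly k ≡ 7 (mod 12).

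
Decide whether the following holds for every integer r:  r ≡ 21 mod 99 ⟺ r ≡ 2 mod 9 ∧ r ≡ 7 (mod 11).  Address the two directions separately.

Neither implication holds.

Forward direction. This fails: r = 21 gives 21 ≡ 21 (mod 99) but 21 ≡ 3 (mod 9), so the conjunction on the right does not hold.

Converse. This fails: r = 29 satisfies both congruences on the right (29 ≡ 2 mod 9 and 29 ≡ 7 mod 11) yet 29 ≡ 29 (mod 99), not 21.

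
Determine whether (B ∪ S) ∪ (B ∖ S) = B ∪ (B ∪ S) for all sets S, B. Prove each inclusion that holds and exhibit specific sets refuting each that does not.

Both inclusions hold.

(⟹) Let x ∈ (B ∪ S) ∪ (B ∖ S). Then either x ∈ S and x ∉ B; or x ∈ B and x ∉ S; or x ∈ S ∩ B. In each case x ∈ B ∪ (B ∪ S), so (B ∪ S) ∪ (B ∖ S) ⊆ B ∪ (B ∪ S).

(⟸) Let x ∈ B ∪ (B ∪ S). Then either x ∈ S and x ∉ B; or x ∈ B and x ∉ S; or x ∈ S ∩ B. In each case x ∈ (B ∪ S) ∪ (B ∖ S), so B ∪ (B ∪ S) ⊆ (B ∪ S) ∪ (B ∖ S).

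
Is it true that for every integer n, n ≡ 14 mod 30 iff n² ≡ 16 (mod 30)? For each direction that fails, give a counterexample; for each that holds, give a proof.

[⇐] This fails: take n = 4. Then 4² = 16 ≡ 16 (mod 30), yet 4 ≡ 4 (mod 30), not 14.

[⇒] Suppose n ≡ 14 mod 30. Write n = 30j + 14. Then (30j + 14)² = 900j² + 840j + 196 = 30(30j² + 28j + 6) + 16, so n² ≡ 16 (mod 30).

(⇒) holds; (⇐) fails.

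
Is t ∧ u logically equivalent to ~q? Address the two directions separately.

Forward direction. This fails. Under t = T, u = T, q = T, the left side is true but the right side is false.

Converse. This fails. Under t = F, u = F, q = F, the left side is false but the right side is true.

Neither implication holds.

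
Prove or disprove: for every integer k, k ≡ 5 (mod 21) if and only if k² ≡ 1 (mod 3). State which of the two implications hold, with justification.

(→) Suppose k ≡ 5 (mod 21). Then k² ≡ 5² = 25 (mod 21), and since 3 ∣ 21, also k² ≡ 1 (mod 3).

(←) This fails: take k = 1. Then 1² = 1 ≡ 1 (mod 3), yet 1 ≡ 1 (mod 21), not 5.

Not equivalent: only (⇒) holds.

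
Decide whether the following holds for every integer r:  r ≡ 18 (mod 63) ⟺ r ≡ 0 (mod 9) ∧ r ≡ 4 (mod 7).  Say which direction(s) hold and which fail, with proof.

The biconditional holds.

(→) Suppose r ≡ 18 (mod 63); write r = 63j + 18. Since 9 ∣ 63, reducing mod 9 gives r ≡ 18 ≡ 0 (mod 9); since 7 ∣ 63, reducing mod 7 gives r ≡ 18 ≡ 4 (mod 7).

(←) Conversely, if r ≡ 0 (mod 9) and r ≡ 4 (mod 7), then by the Chinese remainder theorem r ≡ 18 (mod 63). This is exactly r ≡ 18 (mod 63).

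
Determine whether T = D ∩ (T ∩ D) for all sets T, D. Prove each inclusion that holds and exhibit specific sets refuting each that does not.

The sets are not equal: only the reverse inclusion holds.

(⟸) Let x ∈ D ∩ (T ∩ D). Then x ∈ T ∩ D, from which x ∈ T.

(⟹) This inclusion fails. Take T = {1}, D = ∅; then 1 ∈ T but 1 ∉ D ∩ (T ∩ D).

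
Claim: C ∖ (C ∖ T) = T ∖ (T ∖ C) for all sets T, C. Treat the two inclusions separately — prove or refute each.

(⊆) Let x ∈ C ∖ (C ∖ T). Then x ∈ T ∩ C, from which x ∈ T ∖ (T ∖ C).

(⊇) Let x ∈ T ∖ (T ∖ C). Then x ∈ T ∩ C, from which x ∈ C ∖ (C ∖ T).

Both inclusions hold; the sets are equal.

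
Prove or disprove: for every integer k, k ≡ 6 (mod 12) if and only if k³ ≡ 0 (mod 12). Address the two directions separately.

(⇒) holds; (⇐) fails.

[⇒] Suppose k ≡ 6 (mod 12). Write k = 12j + 6. Then (12j + 6)³ = 1728j³ + 2592j² + 1296j + 216 = 12(144j³ + 216j² + 108j + 18) + 0, so k³ ≡ 0 (mod 12).

[⇐] This fails: take k = 0. Then 0³ = 0 ≡ 0 (mod 12), yet 0 ≡ 0 (mod 12), not 6.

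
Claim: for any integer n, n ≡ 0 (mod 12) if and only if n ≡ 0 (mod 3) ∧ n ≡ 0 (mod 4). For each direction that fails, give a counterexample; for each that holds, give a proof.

[⇒] Suppose n ≡ 0 (mod 12); write n = 12j + 0. Since 3 ∣ 12, reducing mod 3 gives n ≡ 0 (mod 3); since 4 ∣ 12, reducing mod 4 gives n ≡ 0 (mod 4).

[⇐] Conversely, if n ≡ 0 (mod 3) and n ≡ 0 (mod 4), then by the Chinese remainder theorem n ≡ 0 (mod 12). This is exactly n ≡ 0 (mod 12).

Both implications hold.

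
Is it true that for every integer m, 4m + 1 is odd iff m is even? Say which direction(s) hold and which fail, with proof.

[⇒] This fails: take m = 5. Then 4m + 1 = 21, which is odd, yet m = 5 is odd, not even.

[⇐] Suppose m is even. Since 4 is even, 4m is even for every m, so 4m + 1 has the same parity as 1, which is odd. Hence 4m + 1 is odd.

Not equivalent: only (⇐) holds.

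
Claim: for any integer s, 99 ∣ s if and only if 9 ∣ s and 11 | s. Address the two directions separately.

[⇒] If 99 ∣ s, write s = 99q. Since 99 = 11·9, s = 9·(11q), so 9 ∣ s; and since 99 = 9·11, s = 11·(9q), so 11 ∣ s.

[⇐] Suppose 9 ∣ s and 11 ∣ s. Any common multiple of 9 and 11 is a multiple of their lcm; here gcd(9, 11) = 1, so lcm(9, 11) = 9·11 = 99, so 99 ∣ s.

Both implications hold.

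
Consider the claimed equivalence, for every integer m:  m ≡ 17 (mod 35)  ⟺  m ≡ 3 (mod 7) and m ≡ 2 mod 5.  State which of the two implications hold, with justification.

(→) Suppose m ≡ 17 (mod 35); write m = 35j + 17. Since 7 ∣ 35, reducing mod 7 gives m ≡ 17 ≡ 3 (mod 7); since 5 ∣ 35, reducing mod 5 gives m ≡ 17 ≡ 2 (mod 5).

(←) Conversely, if m ≡ 3 (mod 7) and m ≡ 2 (mod 5), then by the Chinese remainder theorem m ≡ 17 (mod 35). This is exactly m ≡ 17 (mod 35).

Both directions hold.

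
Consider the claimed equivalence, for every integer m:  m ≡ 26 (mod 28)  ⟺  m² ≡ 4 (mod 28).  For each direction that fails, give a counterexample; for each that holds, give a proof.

(⟸) This fails: take m = 2. Then 2² = 4 ≡ 4 (mod 28), yet 2 ≡ 2 (mod 28), not 26.

(⟹) Suppose m ≡ 26 (mod 28). Write m = 28j + 26. Then (28j + 26)² = 784j² + 1456j + 676 = 28(28j² + 52j + 24) + 4, so m² ≡ 4 (mod 28).

(⇒) holds; (⇐) fails.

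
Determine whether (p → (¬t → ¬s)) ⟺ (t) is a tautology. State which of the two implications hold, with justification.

Only the reverse direction holds.

(⟹) This fails. Under t = F, p = F, s = F, the left side is true but the right side is false.

(⟸) Assume the antecedent. If t is true, p → (¬t → ¬s) reduces to true regardless of the other variables. If t is false, the antecedent cannot hold. Either way p → (¬t → ¬s) holds.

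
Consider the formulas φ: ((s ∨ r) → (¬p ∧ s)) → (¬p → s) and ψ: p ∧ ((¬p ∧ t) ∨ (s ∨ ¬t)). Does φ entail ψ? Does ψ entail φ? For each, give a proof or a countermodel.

(⇒) fails; (⇐) holds.

[⇐] Assume the antecedent. If p is true, the consequent reduces to true regardless of the other variables. If p is false, the antecedent cannot hold. Either way the consequent holds.

[⇒] This fails. Under t = F, r = T, p = F, s = F, the left side is true but the right side is false.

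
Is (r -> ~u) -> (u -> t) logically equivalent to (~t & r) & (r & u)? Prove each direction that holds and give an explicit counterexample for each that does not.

Not equivalent: only (⇐) holds.

(⟹) This fails. Under r = F, t = F, u = F, the left side is true but the right side is false.

(⟸) Assume the antecedent. If r is true, (r -> ~u) -> (u -> t) reduces to true regardless of the other variables. If r is false, the antecedent cannot hold. Either way (r -> ~u) -> (u -> t) holds.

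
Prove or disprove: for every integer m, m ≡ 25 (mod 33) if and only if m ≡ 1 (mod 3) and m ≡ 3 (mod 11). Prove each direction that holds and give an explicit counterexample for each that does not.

Both directions hold.

(⟹) Suppose m ≡ 25 (mod 33); write m = 33j + 25. Since 3 ∣ 33, reducing mod 3 gives m ≡ 25 ≡ 1 (mod 3); since 11 ∣ 33, reducing mod 11 gives m ≡ 25 ≡ 3 (mod 11).

(⟸) Conversely, if m ≡ 1 (mod 3) and m ≡ 3 (mod 11), then by the Chinese remainder theorem m ≡ 25 (mod 33). This is exactly m ≡ 25 (mod 33).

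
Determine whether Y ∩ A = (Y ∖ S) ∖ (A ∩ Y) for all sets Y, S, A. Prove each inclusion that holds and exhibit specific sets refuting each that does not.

(⟹) This inclusion fails. Take Y = {1}, S = ∅, A = {1}; then 1 ∈ Y ∩ A but 1 ∉ (Y ∖ S) ∖ (A ∩ Y).

(⟸) This inclusion fails. Take Y = {1}, S = ∅, A = ∅; then 1 ∈ (Y ∖ S) ∖ (A ∩ Y) but 1 ∉ Y ∩ A.

Neither inclusion holds.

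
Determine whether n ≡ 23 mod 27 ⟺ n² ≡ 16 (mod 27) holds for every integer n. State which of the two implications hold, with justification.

[⇒] Suppose n ≡ 23 mod 27. Write n = 27j + 23. Then (27j + 23)² = 729j² + 1242j + 529 = 27(27j² + 46j + 19) + 16, so n² ≡ 16 (mod 27).

[⇐] This fails: take n = 4. Then 4² = 16 ≡ 16 (mod 27), yet 4 ≡ 4 (mod 27), not 23.

The forward direction holds; the converse fails.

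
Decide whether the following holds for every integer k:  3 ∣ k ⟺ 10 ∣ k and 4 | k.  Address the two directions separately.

Forward direction. This fails: take k = 3. Certainly 3 ∣ 3, but 10 ∤ 3.

Converse. This fails: take k = 20. Both 10 ∣ 20 and 4 ∣ 20, yet 20 is not a multiple of 3 (since 20 = 6·3 + 2), so 3 ∤ 20.

(⇒) fails and (⇐) fails.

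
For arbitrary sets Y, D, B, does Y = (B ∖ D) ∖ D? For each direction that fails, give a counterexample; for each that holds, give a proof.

Forward inclusion. This inclusion fails. Take Y = {1}, D = ∅, B = ∅; then 1 ∈ Y but 1 ∉ (B ∖ D) ∖ D.

Reverse inclusion. This inclusion fails. Take Y = ∅, D = ∅, B = {1}; then 1 ∈ (B ∖ D) ∖ D but 1 ∉ Y.

(⊆) fails and (⊇) fails.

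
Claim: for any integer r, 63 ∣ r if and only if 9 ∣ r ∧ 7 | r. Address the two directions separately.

The biconditional holds.

[⇐] Suppose 9 ∣ r and 7 ∣ r. Any common multiple of 9 and 7 is a multiple of their lcm; here gcd(9, 7) = 1, so lcm(9, 7) = 9·7 = 63, so 63 ∣ r.

[⇒] If 63 ∣ r, write r = 63q. Since 63 = 7·9, r = 9·(7q), so 9 ∣ r; and since 63 = 9·7, r = 7·(9q), so 7 ∣ r.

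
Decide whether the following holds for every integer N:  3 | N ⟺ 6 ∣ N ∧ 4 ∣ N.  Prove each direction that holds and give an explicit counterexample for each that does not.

(←) Suppose 6 ∣ N and 4 ∣ N. Any common multiple of 6 and 4 is a multiple of their lcm; here lcm(6, 4) = 6·4/gcd(6, 4) = 24/2 = 12, so 12 ∣ N. Since 3 ∣ 12, it follows that 3 ∣ N.

(→) This fails: take N = 3. Certainly 3 ∣ 3, but 6 ∤ 3.

Only the converse holds.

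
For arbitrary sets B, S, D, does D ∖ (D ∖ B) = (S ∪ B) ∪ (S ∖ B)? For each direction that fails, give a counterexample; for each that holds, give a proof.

(⊆) Let x ∈ D ∖ (D ∖ B). Then either x ∈ B ∩ D and x ∉ S; or x ∈ B ∩ S ∩ D. In each case x ∈ (S ∪ B) ∪ (S ∖ B), so D ∖ (D ∖ B) ⊆ (S ∪ B) ∪ (S ∖ B).

(⊇) This inclusion fails. Take B = {1}, S = ∅, D = ∅; then 1 ∈ (S ∪ B) ∪ (S ∖ B) but 1 ∉ D ∖ (D ∖ B).

Only the forward inclusion holds.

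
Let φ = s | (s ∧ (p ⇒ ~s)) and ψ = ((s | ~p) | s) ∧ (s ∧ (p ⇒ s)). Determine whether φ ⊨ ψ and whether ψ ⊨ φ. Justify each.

[⇒] Assume the antecedent. If s is true, ((s | ~p) | s) ∧ (s ∧ (p ⇒ s)) reduces to true regardless of the other variables. If s is false, the antecedent cannot hold. Either way ((s | ~p) | s) ∧ (s ∧ (p ⇒ s)) holds.

[⇐] Assume the antecedent. If s is true, s | (s ∧ (p ⇒ ~s)) reduces to true regardless of the other variables. If s is false, the antecedent cannot hold. Either way s | (s ∧ (p ⇒ ~s)) holds.

Both implications hold.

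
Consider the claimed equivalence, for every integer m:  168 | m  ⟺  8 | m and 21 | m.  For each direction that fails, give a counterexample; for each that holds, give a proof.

(←) Suppose 8 ∣ m and 21 ∣ m. Any common multiple of 8 and 21 is a multiple of their lcm; here gcd(8, 21) = 1, so lcm(8, 21) = 8·21 = 168, so 168 ∣ m.

(→) If 168 ∣ m, write m = 168q. Since 168 = 21·8, m = 8·(21q), so 8 ∣ m; and since 168 = 8·21, m = 21·(8q), so 21 ∣ m.

Both directions hold; the statement is true.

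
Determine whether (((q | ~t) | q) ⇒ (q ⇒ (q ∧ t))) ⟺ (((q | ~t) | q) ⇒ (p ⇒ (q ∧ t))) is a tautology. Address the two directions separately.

Forward direction. This fails. Under p = T, q = F, t = F, the left side is true but the right side is false.

Converse. This fails. Under p = F, q = T, t = F, the left side is false but the right side is true.

(⇒) fails and (⇐) fails.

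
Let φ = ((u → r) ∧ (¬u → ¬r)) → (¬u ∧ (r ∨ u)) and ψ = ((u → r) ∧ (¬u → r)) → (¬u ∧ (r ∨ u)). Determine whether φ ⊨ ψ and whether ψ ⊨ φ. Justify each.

The forward direction holds; the converse fails.

Forward direction. Assume the antecedent. If u is true, the antecedent forces (u = T, r = F), and the consequent holds there. If u is false, the consequent reduces to true regardless of the other variables. Either way the consequent holds.

Converse. This fails. Under u = F, r = F, the left side is false but the right side is true.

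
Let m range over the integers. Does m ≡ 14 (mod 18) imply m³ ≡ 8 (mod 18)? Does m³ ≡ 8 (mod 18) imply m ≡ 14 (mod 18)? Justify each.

[⇒] Suppose m ≡ 14 (mod 18). Write m = 18j + 14. Then (18j + 14)³ = 5832j³ + 13608j² + 10584j + 2744 = 18(324j³ + 756j² + 588j + 152) + 8, so m³ ≡ 8 (mod 18).

[⇐] This fails: take m = 2. Then 2³ = 8 ≡ 8 (mod 18), yet 2 ≡ 2 (mod 18), not 14.

Only the forward direction holds.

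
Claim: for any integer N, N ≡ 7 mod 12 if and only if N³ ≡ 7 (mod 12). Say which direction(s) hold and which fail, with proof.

Both directions hold.

(⟹) Suppose N ≡ 7 mod 12. Write N = 12j + 7. Then (12j + 7)³ = 1728j³ + 3024j² + 1764j + 343 = 12(144j³ + 252j² + 147j + 28) + 7, so N³ ≡ 7 (mod 12).

(⟸) For the converse, argue contrapositively. If N ≢ 7 (mod 12), then N is congruent to one of 0, 1, 2, 3, 4, 5, 6, 8, 9, 10, 11 modulo 12, and these give N³ ≡ 0, 1, 8, 3, 4, 5, 0, 8, 9, 4, 11 respectively — never 7.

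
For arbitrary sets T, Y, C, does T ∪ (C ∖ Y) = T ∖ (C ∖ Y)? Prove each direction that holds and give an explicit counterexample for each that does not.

(⊆) This inclusion fails. Take T = ∅, Y = ∅, C = {1}; then 1 ∈ T ∪ (C ∖ Y) but 1 ∉ T ∖ (C ∖ Y).

(⊇) Let x ∈ T ∖ (C ∖ Y). Then either x ∈ T and x ∉ Y, C; or x ∈ T ∩ Y and x ∉ C; or x ∈ T ∩ Y ∩ C. In each case x ∈ T ∪ (C ∖ Y), so T ∖ (C ∖ Y) ⊆ T ∪ (C ∖ Y).

(⊆) fails; (⊇) holds.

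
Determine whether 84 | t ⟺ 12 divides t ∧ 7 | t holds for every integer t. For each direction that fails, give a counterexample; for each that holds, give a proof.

The biconditional holds.

(⟹) If 84 ∣ t, write t = 84q. Since 84 = 7·12, t = 12·(7q), so 12 ∣ t; and since 84 = 12·7, t = 7·(12q), so 7 ∣ t.

(⟸) Suppose 12 ∣ t and 7 ∣ t. Any common multiple of 12 and 7 is a multiple of their lcm; here gcd(12, 7) = 1, so lcm(12, 7) = 12·7 = 84, so 84 ∣ t.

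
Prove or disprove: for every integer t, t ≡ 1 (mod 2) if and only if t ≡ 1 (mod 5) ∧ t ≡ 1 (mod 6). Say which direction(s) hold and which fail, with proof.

(⇒) fails; (⇐) holds.

(⇒) This fails: t = 3 gives 3 ≡ 1 (mod 2) but 3 ≡ 3 (mod 5), so the conjunction on the right does not hold.

(⇐) Conversely, if t ≡ 1 (mod 5) and t ≡ 1 (mod 6), then by the Chinese remainder theorem t ≡ 1 (mod 30). Since 1 ≡ 1 (mod 2) and 2 ∣ 30, we get t ≡ 1 (mod 2).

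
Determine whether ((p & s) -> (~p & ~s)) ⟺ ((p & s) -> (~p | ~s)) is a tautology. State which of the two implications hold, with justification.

[⇒] Assume the antecedent. If p is true, the antecedent forces (p = T, s = F), and (p & s) -> (~p | ~s) holds there. If p is false, (p & s) -> (~p | ~s) reduces to true regardless of the other variables. Either way (p & s) -> (~p | ~s) holds.

[⇐] Assume the antecedent. If p is true, the antecedent forces (p = T, s = F), and (p & s) -> (~p & ~s) holds there. If p is false, (p & s) -> (~p & ~s) reduces to true regardless of the other variables. Either way (p & s) -> (~p & ~s) holds.

Both directions hold.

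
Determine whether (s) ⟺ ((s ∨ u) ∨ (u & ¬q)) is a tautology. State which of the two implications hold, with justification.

Only the forward implication holds.

[⇒] Assume the antecedent. If q is true, the antecedent forces (q = T, u = F, s = T) or (q = T, u = T, s = T), and (s ∨ u) ∨ (u & ¬q) holds there. If q is false, the antecedent forces (q = F, u = F, s = T) or (q = F, u = T, s = T), and (s ∨ u) ∨ (u & ¬q) holds there. Either way (s ∨ u) ∨ (u & ¬q) holds.

[⇐] This fails. Under q = F, u = T, s = F, the left side is false but the right side is true.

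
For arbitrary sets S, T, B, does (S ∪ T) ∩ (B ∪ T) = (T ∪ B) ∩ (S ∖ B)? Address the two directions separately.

The sets are not equal: only the reverse inclusion holds.

(⊇) Let x ∈ (T ∪ B) ∩ (S ∖ B). Then x ∈ S ∩ T and x ∉ B, from which x ∈ (S ∪ T) ∩ (B ∪ T).

(⊆) This inclusion fails. Take S = ∅, T = {1}, B = ∅; then 1 ∈ (S ∪ T) ∩ (B ∪ T) but 1 ∉ (T ∪ B) ∩ (S ∖ B).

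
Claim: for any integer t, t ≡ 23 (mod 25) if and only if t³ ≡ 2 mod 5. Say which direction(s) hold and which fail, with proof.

(←) This fails: take t = 3. Then 3³ = 27 ≡ 2 (mod 5), yet 3 ≡ 3 (mod 25), not 23.

(→) Suppose t ≡ 23 (mod 25). Then t³ ≡ 23³ = 12167 (mod 25), and since 5 ∣ 25, also t³ ≡ 2 (mod 5).

Not equivalent: only (⇒) holds.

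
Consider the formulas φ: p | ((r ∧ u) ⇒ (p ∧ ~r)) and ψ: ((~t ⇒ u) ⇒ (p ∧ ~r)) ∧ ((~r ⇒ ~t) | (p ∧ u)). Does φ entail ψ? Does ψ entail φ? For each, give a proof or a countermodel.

(→) This fails. Under r = F, t = T, u = F, p = F, the left side is true but the right side is false.

(←) Assume the antecedent. If r is true, the antecedent forces (r = T, t = F, u = F, p = F) or (r = T, t = F, u = F, p = T), and p | ((r ∧ u) ⇒ (p ∧ ~r)) holds there. If r is false, p | ((r ∧ u) ⇒ (p ∧ ~r)) reduces to true regardless of the other variables. Either way p | ((r ∧ u) ⇒ (p ∧ ~r)) holds.

Only the reverse direction holds.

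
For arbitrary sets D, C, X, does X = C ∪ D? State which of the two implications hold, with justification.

Both inclusions fail.

(⊆) This inclusion fails. Take D = ∅, C = ∅, X = {1}; then 1 ∈ X but 1 ∉ C ∪ D.

(⊇) This inclusion fails. Take D = {1}, C = ∅, X = ∅; then 1 ∈ C ∪ D but 1 ∉ X.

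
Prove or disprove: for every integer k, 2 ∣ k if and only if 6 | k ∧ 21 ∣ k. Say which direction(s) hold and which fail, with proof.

(⇒) This fails: take k = 2. Certainly 2 ∣ 2, but 6 ∤ 2.

(⇐) Suppose 6 ∣ k and 21 ∣ k. Any common multiple of 6 and 21 is a multiple of their lcm; here lcm(6, 21) = 6·21/gcd(6, 21) = 126/3 = 42, so 42 ∣ k. Since 2 ∣ 42, it follows that 2 ∣ k.

Only the reverse direction holds.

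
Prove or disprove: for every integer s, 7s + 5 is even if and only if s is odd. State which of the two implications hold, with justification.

Equivalent; both directions hold.

(⇒) Suppose 7s + 5 is even. Since 7 is odd, 7s and s have the same parity, so 7s + 5 ≡ s + 5 (mod 2). As 5 is odd, 7s + 5 is even exactly when s is odd. Thus s is odd.

(⇐) Conversely, suppose s is odd; write s = 2j + 1. Then 7s + 5 = 7·(2j + 1) + 5 = 2·7j + 12, which is even.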